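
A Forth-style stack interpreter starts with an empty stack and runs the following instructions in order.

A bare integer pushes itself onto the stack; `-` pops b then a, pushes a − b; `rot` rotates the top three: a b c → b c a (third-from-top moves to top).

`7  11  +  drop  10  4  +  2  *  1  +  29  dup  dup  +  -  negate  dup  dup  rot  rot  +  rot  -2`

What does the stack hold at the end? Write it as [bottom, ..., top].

7      → 7
11     → 7 11
+      → 18
drop   → (empty)
10     → 10
4      → 10 4
+      → 14
2      → 14 2
*      → 28
1      → 28 1
+      → 29
29     → 29 29
dup    → 29 29 29
dup    → 29 29 29 29
+      → 29 29 58
-      → 29 -29
negate → 29 29
dup    → 29 29 29
dup    → 29 29 29 29
rot    → 29 29 29 29
rot    → 29 29 29 29
+      → 29 29 58
rot    → 29 58 29
-2     → 29 58 29 -2

[29, 58, 29, -2]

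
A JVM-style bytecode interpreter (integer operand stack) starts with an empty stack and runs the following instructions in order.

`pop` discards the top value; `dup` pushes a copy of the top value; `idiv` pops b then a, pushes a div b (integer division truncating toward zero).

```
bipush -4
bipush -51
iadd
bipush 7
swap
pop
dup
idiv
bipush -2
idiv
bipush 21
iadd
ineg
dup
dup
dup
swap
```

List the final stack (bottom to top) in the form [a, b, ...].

bipush -4   [-4]
bipush -51  [-4, -51]
iadd        [-55]
bipush 7    [-55, 7]
swap        [7, -55]
pop         [7]
dup         [7, 7]
idiv        [1]
bipush -2   [1, -2]
idiv        [0]
bipush 21   [0, 21]
iadd        [21]
ineg        [-21]
dup         [-21, -21]
dup         [-21, -21, -21]
dup         [-21, -21, -21, -21]
swap        [-21, -21, -21, -21]

[-21, -21, -21, -21]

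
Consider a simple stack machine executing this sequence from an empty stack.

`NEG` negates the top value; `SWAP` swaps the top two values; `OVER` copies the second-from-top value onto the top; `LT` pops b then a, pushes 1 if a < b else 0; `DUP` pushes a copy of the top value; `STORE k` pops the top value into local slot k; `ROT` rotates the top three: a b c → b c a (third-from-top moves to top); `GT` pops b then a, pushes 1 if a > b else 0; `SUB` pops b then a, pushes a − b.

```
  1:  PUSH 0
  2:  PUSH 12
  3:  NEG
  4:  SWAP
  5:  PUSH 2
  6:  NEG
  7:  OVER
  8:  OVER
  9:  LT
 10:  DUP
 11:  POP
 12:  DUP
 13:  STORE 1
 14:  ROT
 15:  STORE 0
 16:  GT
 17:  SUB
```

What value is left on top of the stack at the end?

PUSH 0  : [0]
PUSH 12 : [0, 12]
NEG     : [0, -12]
SWAP    : [-12, 0]
PUSH 2  : [-12, 0, 2]
NEG     : [-12, 0, -2]
OVER    : [-12, 0, -2, 0]
OVER    : [-12, 0, -2, 0, -2]
LT      : [-12, 0, -2, 0]
DUP     : [-12, 0, -2, 0, 0]
POP     : [-12, 0, -2, 0]
DUP     : [-12, 0, -2, 0, 0]
STORE 1 : [-12, 0, -2, 0]
ROT     : [-12, -2, 0, 0]
STORE 0 : [-12, -2, 0]
GT      : [-12, 0]
SUB     : [-12]

-12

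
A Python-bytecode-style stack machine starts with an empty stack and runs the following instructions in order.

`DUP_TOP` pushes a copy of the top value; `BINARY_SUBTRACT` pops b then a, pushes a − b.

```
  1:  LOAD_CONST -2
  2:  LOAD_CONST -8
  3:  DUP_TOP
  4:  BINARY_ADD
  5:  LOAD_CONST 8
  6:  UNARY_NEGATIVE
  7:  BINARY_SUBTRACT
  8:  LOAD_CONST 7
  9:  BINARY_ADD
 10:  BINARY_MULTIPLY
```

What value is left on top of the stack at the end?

LOAD_CONST -2    -2
LOAD_CONST -8    -2 -8
DUP_TOP          -2 -8 -8
BINARY_ADD       -2 -16
LOAD_CONST 8     -2 -16 8
UNARY_NEGATIVE   -2 -16 -8
BINARY_SUBTRACT  -2 -8
LOAD_CONST 7     -2 -8 7
BINARY_ADD       -2 -1
BINARY_MULTIPLY  2

2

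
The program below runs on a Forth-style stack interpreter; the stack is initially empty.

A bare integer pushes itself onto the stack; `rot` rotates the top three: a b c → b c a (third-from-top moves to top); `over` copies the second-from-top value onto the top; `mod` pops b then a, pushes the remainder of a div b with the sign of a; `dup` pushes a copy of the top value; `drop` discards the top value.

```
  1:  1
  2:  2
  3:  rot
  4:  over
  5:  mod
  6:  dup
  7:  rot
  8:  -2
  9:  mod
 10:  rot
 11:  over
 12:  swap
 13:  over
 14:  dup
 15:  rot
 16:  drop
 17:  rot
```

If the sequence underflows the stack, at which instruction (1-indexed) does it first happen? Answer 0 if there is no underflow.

1 -> 1
2 -> 1 2
rot  — needs 3 operands, stack has 2 → underflow

3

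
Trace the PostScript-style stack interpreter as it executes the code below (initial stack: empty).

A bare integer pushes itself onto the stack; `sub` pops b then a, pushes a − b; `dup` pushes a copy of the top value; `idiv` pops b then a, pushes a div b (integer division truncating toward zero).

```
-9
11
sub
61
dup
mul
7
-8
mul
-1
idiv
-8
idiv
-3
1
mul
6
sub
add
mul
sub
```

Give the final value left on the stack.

59516

-9   : [-9]
11   : [-9, 11]
sub  : [-20]
61   : [-20, 61]
dup  : [-20, 61, 61]
mul  : [-20, 3721]
7    : [-20, 3721, 7]
-8   : [-20, 3721, 7, -8]
mul  : [-20, 3721, -56]
-1   : [-20, 3721, -56, -1]
idiv : [-20, 3721, 56]
-8   : [-20, 3721, 56, -8]
idiv : [-20, 3721, -7]
-3   : [-20, 3721, -7, -3]
1    : [-20, 3721, -7, -3, 1]
mul  : [-20, 3721, -7, -3]
6    : [-20, 3721, -7, -3, 6]
sub  : [-20, 3721, -7, -9]
add  : [-20, 3721, -16]
mul  : [-20, -59536]
sub  : [59516]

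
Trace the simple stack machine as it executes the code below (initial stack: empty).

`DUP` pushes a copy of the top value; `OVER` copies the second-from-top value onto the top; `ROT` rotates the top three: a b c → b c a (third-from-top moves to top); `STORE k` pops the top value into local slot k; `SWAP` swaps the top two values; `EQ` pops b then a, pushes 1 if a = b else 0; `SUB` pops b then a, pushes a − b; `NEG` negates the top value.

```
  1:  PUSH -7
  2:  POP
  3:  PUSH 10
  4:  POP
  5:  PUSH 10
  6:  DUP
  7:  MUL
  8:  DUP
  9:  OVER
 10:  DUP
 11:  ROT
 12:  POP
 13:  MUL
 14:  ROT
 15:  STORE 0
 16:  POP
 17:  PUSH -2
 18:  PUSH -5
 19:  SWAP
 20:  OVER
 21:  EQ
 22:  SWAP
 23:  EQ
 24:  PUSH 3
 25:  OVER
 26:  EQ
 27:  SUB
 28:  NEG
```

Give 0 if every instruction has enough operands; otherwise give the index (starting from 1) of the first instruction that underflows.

14

PUSH -7 : [-7]
POP     : []
PUSH 10 : [10]
POP     : []
PUSH 10 : [10]
DUP     : [10, 10]
MUL     : [100]
DUP     : [100, 100]
OVER    : [100, 100, 100]
DUP     : [100, 100, 100, 100]
ROT     : [100, 100, 100, 100]
POP     : [100, 100, 100]
MUL     : [100, 10000]
ROT  — needs 3 operands, stack has 2 → underflow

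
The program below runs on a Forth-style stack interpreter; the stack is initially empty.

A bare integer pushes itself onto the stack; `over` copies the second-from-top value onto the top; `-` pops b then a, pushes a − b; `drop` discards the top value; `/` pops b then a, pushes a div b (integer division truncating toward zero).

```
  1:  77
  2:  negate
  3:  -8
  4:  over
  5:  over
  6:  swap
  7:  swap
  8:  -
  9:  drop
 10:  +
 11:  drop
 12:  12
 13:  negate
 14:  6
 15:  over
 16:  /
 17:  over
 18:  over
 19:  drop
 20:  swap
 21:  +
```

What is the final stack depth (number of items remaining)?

2

77     -> 77
negate -> -77
-8     -> -77 -8
over   -> -77 -8 -77
over   -> -77 -8 -77 -8
swap   -> -77 -8 -8 -77
swap   -> -77 -8 -77 -8
-      -> -77 -8 -69
drop   -> -77 -8
+      -> -85
drop   -> (empty)
12     -> 12
negate -> -12
6      -> -12 6
over   -> -12 6 -12
/      -> -12 0
over   -> -12 0 -12
over   -> -12 0 -12 0
drop   -> -12 0 -12
swap   -> -12 -12 0
+      -> -12 -12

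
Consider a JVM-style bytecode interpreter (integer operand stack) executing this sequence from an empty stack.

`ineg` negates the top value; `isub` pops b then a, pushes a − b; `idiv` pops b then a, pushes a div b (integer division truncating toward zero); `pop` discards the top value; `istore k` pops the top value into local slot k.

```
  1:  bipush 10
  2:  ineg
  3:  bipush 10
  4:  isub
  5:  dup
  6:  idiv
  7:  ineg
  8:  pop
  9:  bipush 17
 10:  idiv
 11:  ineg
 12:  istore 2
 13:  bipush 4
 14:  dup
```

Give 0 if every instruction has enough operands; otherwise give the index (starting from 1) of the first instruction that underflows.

bipush 10 : 10
ineg      : -10
bipush 10 : -10 10
isub      : -20
dup       : -20 -20
idiv      : 1
ineg      : -1
pop       : (empty)
bipush 17 : 17
idiv  — needs 2 operands, stack has 1 → underflow

10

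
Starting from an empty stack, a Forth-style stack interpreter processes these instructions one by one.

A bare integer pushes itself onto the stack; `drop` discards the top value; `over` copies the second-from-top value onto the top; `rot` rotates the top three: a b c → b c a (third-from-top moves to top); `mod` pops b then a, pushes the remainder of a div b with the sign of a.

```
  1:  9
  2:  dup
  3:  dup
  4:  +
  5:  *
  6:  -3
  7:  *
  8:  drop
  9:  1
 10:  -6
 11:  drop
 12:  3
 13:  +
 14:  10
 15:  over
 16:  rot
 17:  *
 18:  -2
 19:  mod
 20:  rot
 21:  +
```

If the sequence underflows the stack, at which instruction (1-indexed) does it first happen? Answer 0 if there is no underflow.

20

9     9
dup   9 9
dup   9 9 9
+     9 18
*     162
-3    162 -3
*     -486
drop  (empty)
1     1
-6    1 -6
drop  1
3     1 3
+     4
10    4 10
over  4 10 4
rot   10 4 4
*     10 16
-2    10 16 -2
mod   10 0
rot  — needs 3 operands, stack has 2 → underflow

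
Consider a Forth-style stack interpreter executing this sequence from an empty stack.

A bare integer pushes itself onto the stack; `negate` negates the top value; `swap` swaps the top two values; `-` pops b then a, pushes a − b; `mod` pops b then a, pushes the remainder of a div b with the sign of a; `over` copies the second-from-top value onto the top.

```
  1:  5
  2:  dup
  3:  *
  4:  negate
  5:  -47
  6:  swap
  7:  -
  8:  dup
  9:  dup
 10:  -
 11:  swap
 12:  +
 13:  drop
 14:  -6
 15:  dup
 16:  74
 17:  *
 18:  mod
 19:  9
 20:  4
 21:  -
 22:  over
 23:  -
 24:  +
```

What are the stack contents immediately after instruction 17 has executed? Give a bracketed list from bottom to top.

5      → [5]
dup    → [5, 5]
*      → [25]
negate → [-25]
-47    → [-25, -47]
swap   → [-47, -25]
-      → [-22]
dup    → [-22, -22]
dup    → [-22, -22, -22]
-      → [-22, 0]
swap   → [0, -22]
+      → [-22]
drop   → []
-6     → [-6]
dup    → [-6, -6]
74     → [-6, -6, 74]
*      → [-6, -444]

[-6, -444]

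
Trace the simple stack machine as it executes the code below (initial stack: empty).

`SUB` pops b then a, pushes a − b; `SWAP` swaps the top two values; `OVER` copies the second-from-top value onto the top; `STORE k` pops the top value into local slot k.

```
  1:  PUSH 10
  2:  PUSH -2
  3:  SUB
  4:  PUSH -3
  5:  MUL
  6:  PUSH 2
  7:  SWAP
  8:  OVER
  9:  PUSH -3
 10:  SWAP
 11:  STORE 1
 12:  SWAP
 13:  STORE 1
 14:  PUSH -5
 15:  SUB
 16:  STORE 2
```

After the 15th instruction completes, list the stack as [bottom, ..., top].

PUSH 10 → [10]
PUSH -2 → [10, -2]
SUB     → [12]
PUSH -3 → [12, -3]
MUL     → [-36]
PUSH 2  → [-36, 2]
SWAP    → [2, -36]
OVER    → [2, -36, 2]
PUSH -3 → [2, -36, 2, -3]
SWAP    → [2, -36, -3, 2]
STORE 1 → [2, -36, -3]
SWAP    → [2, -3, -36]
STORE 1 → [2, -3]
PUSH -5 → [2, -3, -5]
SUB     → [2, 2]

[2, 2]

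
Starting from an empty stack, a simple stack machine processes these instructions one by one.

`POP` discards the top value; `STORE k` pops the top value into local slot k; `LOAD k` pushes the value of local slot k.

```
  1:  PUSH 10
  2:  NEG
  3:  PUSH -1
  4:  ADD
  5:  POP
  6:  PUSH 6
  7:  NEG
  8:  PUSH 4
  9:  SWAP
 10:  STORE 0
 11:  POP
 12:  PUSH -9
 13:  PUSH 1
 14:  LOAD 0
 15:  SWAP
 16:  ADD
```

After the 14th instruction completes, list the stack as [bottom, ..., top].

PUSH 10 : [10]
NEG     : [-10]
PUSH -1 : [-10, -1]
ADD     : [-11]
POP     : []
PUSH 6  : [6]
NEG     : [-6]
PUSH 4  : [-6, 4]
SWAP    : [4, -6]
STORE 0 : [4]
POP     : []
PUSH -9 : [-9]
PUSH 1  : [-9, 1]
LOAD 0  : [-9, 1, -6]

[-9, 1, -6]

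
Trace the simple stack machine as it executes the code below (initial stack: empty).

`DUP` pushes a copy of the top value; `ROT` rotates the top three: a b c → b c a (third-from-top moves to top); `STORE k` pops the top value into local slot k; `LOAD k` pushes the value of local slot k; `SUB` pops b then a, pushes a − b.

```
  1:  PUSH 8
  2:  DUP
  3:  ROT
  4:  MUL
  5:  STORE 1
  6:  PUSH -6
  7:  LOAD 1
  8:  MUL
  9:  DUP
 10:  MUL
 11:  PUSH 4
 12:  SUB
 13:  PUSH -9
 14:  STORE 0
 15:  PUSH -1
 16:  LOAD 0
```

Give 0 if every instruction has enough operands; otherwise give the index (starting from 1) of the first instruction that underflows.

PUSH 8 : 8
DUP    : 8 8
ROT  — needs 3 operands, stack has 2 → underflow

3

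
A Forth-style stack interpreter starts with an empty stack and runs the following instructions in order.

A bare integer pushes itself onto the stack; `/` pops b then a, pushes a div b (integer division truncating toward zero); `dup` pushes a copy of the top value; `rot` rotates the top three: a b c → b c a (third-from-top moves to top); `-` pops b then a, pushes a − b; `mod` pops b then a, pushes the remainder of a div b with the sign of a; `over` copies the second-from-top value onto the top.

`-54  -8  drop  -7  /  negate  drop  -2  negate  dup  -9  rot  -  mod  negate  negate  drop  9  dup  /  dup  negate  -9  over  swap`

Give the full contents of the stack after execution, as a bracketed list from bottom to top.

-54    : [-54]
-8     : [-54, -8]
drop   : [-54]
-7     : [-54, -7]
/      : [7]
negate : [-7]
drop   : []
-2     : [-2]
negate : [2]
dup    : [2, 2]
-9     : [2, 2, -9]
rot    : [2, -9, 2]
-      : [2, -11]
mod    : [2]
negate : [-2]
negate : [2]
drop   : []
9      : [9]
dup    : [9, 9]
/      : [1]
dup    : [1, 1]
negate : [1, -1]
-9     : [1, -1, -9]
over   : [1, -1, -9, -1]
swap   : [1, -1, -1, -9]

[1, -1, -1, -9]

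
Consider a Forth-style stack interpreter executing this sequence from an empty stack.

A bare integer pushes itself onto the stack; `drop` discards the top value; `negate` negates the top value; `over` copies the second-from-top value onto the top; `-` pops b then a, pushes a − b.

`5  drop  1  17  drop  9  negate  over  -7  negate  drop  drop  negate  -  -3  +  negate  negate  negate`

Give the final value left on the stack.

11

5      : 5
drop   : (empty)
1      : 1
17     : 1 17
drop   : 1
9      : 1 9
negate : 1 -9
over   : 1 -9 1
-7     : 1 -9 1 -7
negate : 1 -9 1 7
drop   : 1 -9 1
drop   : 1 -9
negate : 1 9
-      : -8
-3     : -8 -3
+      : -11
negate : 11
negate : -11
negate : 11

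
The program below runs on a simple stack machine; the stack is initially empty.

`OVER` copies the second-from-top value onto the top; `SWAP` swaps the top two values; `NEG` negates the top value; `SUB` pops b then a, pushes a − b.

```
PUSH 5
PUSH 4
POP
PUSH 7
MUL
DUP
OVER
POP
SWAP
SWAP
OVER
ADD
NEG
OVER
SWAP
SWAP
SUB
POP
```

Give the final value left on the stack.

35

PUSH 5 → 5
PUSH 4 → 5 4
POP    → 5
PUSH 7 → 5 7
MUL    → 35
DUP    → 35 35
OVER   → 35 35 35
POP    → 35 35
SWAP   → 35 35
SWAP   → 35 35
OVER   → 35 35 35
ADD    → 35 70
NEG    → 35 -70
OVER   → 35 -70 35
SWAP   → 35 35 -70
SWAP   → 35 -70 35
SUB    → 35 -105
POP    → 35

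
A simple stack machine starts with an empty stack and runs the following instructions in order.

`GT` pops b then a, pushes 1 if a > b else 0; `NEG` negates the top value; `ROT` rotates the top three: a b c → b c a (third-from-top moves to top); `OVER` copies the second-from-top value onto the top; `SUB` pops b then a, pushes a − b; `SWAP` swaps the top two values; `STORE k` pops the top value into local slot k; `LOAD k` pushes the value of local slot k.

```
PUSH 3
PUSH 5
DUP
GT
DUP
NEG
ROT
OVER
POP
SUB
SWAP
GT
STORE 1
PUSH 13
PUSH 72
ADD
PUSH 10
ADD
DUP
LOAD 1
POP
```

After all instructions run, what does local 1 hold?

PUSH 3   3
PUSH 5   3 5
DUP      3 5 5
GT       3 0
DUP      3 0 0
NEG      3 0 0
ROT      0 0 3
OVER     0 0 3 0
POP      0 0 3
SUB      0 -3
SWAP     -3 0
GT       0
STORE 1  (empty)
PUSH 13  13
PUSH 72  13 72
ADD      85
PUSH 10  85 10
ADD      95
DUP      95 95
LOAD 1   95 95 0
POP      95 95

0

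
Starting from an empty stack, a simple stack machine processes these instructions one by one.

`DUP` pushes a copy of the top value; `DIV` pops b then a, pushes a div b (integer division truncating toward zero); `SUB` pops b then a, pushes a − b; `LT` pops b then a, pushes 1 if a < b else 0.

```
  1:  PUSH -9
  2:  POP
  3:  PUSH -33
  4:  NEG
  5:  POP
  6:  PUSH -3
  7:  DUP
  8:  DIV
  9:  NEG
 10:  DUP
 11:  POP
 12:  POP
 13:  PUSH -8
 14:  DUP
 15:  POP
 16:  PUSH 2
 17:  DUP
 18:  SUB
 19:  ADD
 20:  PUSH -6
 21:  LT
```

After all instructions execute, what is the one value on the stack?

PUSH -9  : -9
POP      : (empty)
PUSH -33 : -33
NEG      : 33
POP      : (empty)
PUSH -3  : -3
DUP      : -3 -3
DIV      : 1
NEG      : -1
DUP      : -1 -1
POP      : -1
POP      : (empty)
PUSH -8  : -8
DUP      : -8 -8
POP      : -8
PUSH 2   : -8 2
DUP      : -8 2 2
SUB      : -8 0
ADD      : -8
PUSH -6  : -8 -6
LT       : 1

1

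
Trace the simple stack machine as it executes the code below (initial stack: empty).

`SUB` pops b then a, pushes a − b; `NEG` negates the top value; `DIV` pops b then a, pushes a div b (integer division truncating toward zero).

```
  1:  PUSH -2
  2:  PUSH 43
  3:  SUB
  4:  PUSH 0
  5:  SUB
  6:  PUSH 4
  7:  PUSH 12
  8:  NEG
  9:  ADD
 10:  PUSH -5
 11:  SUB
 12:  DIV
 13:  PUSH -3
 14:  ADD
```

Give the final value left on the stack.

PUSH -2 → [-2]
PUSH 43 → [-2, 43]
SUB     → [-45]
PUSH 0  → [-45, 0]
SUB     → [-45]
PUSH 4  → [-45, 4]
PUSH 12 → [-45, 4, 12]
NEG     → [-45, 4, -12]
ADD     → [-45, -8]
PUSH -5 → [-45, -8, -5]
SUB     → [-45, -3]
DIV     → [15]
PUSH -3 → [15, -3]
ADD     → [12]

12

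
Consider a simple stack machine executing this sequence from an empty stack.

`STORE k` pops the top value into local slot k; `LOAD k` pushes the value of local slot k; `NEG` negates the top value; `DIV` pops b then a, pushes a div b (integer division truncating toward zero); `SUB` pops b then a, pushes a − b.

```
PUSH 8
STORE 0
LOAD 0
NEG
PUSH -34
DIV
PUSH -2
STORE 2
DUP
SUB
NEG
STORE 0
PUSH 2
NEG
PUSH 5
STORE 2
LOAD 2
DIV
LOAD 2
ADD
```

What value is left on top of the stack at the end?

5

PUSH 8   : 8
STORE 0  : (empty)
LOAD 0   : 8
NEG      : -8
PUSH -34 : -8 -34
DIV      : 0
PUSH -2  : 0 -2
STORE 2  : 0
DUP      : 0 0
SUB      : 0
NEG      : 0
STORE 0  : (empty)
PUSH 2   : 2
NEG      : -2
PUSH 5   : -2 5
STORE 2  : -2
LOAD 2   : -2 5
DIV      : 0
LOAD 2   : 0 5
ADD      : 5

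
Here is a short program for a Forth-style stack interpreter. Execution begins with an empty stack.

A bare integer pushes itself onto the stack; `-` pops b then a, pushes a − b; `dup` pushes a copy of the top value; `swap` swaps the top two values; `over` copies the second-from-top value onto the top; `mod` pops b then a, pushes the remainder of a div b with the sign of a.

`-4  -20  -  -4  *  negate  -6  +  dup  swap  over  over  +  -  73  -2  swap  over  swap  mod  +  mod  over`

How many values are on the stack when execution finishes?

3

-4     → [-4]
-20    → [-4, -20]
-      → [16]
-4     → [16, -4]
*      → [-64]
negate → [64]
-6     → [64, -6]
+      → [58]
dup    → [58, 58]
swap   → [58, 58]
over   → [58, 58, 58]
over   → [58, 58, 58, 58]
+      → [58, 58, 116]
-      → [58, -58]
73     → [58, -58, 73]
-2     → [58, -58, 73, -2]
swap   → [58, -58, -2, 73]
over   → [58, -58, -2, 73, -2]
swap   → [58, -58, -2, -2, 73]
mod    → [58, -58, -2, -2]
+      → [58, -58, -4]
mod    → [58, -2]
over   → [58, -2, 58]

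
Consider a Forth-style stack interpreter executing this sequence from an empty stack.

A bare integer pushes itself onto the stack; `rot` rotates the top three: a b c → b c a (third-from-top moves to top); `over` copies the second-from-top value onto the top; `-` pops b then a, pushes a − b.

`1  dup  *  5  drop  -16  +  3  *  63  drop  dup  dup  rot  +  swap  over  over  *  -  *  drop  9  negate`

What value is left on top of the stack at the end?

-9

1      → [1]
dup    → [1, 1]
*      → [1]
5      → [1, 5]
drop   → [1]
-16    → [1, -16]
+      → [-15]
3      → [-15, 3]
*      → [-45]
63     → [-45, 63]
drop   → [-45]
dup    → [-45, -45]
dup    → [-45, -45, -45]
rot    → [-45, -45, -45]
+      → [-45, -90]
swap   → [-90, -45]
over   → [-90, -45, -90]
over   → [-90, -45, -90, -45]
*      → [-90, -45, 4050]
-      → [-90, -4095]
*      → [368550]
drop   → []
9      → [9]
negate → [-9]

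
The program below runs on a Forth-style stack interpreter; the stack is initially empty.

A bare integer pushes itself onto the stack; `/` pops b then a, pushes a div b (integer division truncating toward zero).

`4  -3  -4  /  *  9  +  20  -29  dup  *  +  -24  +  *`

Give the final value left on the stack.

7533

4   : 4
-3  : 4 -3
-4  : 4 -3 -4
/   : 4 0
*   : 0
9   : 0 9
+   : 9
20  : 9 20
-29 : 9 20 -29
dup : 9 20 -29 -29
*   : 9 20 841
+   : 9 861
-24 : 9 861 -24
+   : 9 837
*   : 7533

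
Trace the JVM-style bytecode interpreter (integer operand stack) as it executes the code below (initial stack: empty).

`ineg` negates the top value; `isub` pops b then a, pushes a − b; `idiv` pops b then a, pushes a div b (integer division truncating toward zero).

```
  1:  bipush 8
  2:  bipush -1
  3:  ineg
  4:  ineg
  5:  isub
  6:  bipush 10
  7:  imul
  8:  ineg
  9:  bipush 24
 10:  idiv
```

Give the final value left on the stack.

-3

bipush 8   8
bipush -1  8 -1
ineg       8 1
ineg       8 -1
isub       9
bipush 10  9 10
imul       90
ineg       -90
bipush 24  -90 24
idiv       -3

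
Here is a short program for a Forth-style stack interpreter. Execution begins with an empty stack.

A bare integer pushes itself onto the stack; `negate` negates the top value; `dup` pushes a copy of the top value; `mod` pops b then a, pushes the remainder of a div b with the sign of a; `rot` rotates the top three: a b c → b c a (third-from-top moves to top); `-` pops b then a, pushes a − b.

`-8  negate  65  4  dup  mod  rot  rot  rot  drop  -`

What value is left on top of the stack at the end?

-57

-8     : [-8]
negate : [8]
65     : [8, 65]
4      : [8, 65, 4]
dup    : [8, 65, 4, 4]
mod    : [8, 65, 0]
rot    : [65, 0, 8]
rot    : [0, 8, 65]
rot    : [8, 65, 0]
drop   : [8, 65]
-      : [-57]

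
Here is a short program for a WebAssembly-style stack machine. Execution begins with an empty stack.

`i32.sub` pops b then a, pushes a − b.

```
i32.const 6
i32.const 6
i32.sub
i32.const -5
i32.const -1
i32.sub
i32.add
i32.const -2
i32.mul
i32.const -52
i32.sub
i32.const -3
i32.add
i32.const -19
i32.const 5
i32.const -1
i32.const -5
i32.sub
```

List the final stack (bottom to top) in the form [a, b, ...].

i32.const 6    [6]
i32.const 6    [6, 6]
i32.sub        [0]
i32.const -5   [0, -5]
i32.const -1   [0, -5, -1]
i32.sub        [0, -4]
i32.add        [-4]
i32.const -2   [-4, -2]
i32.mul        [8]
i32.const -52  [8, -52]
i32.sub        [60]
i32.const -3   [60, -3]
i32.add        [57]
i32.const -19  [57, -19]
i32.const 5    [57, -19, 5]
i32.const -1   [57, -19, 5, -1]
i32.const -5   [57, -19, 5, -1, -5]
i32.sub        [57, -19, 5, 4]

[57, -19, 5, 4]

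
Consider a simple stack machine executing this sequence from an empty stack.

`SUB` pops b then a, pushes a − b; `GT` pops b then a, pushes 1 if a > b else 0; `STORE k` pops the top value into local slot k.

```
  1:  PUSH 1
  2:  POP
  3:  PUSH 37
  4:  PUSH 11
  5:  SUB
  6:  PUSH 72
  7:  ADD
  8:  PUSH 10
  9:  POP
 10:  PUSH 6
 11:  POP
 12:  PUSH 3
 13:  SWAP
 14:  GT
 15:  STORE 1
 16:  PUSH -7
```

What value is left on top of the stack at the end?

-7

PUSH 1  : [1]
POP     : []
PUSH 37 : [37]
PUSH 11 : [37, 11]
SUB     : [26]
PUSH 72 : [26, 72]
ADD     : [98]
PUSH 10 : [98, 10]
POP     : [98]
PUSH 6  : [98, 6]
POP     : [98]
PUSH 3  : [98, 3]
SWAP    : [3, 98]
GT      : [0]
STORE 1 : []
PUSH -7 : [-7]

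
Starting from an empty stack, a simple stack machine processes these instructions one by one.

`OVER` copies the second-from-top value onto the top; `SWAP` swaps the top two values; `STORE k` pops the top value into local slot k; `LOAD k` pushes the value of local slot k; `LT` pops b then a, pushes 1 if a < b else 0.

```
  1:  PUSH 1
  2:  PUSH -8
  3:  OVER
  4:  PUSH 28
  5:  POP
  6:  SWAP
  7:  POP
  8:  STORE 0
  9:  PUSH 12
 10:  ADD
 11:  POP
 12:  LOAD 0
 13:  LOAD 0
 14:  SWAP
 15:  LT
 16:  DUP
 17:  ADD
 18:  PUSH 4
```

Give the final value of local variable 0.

PUSH 1  : 1
PUSH -8 : 1 -8
OVER    : 1 -8 1
PUSH 28 : 1 -8 1 28
POP     : 1 -8 1
SWAP    : 1 1 -8
POP     : 1 1
STORE 0 : 1
PUSH 12 : 1 12
ADD     : 13
POP     : (empty)
LOAD 0  : 1
LOAD 0  : 1 1
SWAP    : 1 1
LT      : 0
DUP     : 0 0
ADD     : 0
PUSH 4  : 0 4

1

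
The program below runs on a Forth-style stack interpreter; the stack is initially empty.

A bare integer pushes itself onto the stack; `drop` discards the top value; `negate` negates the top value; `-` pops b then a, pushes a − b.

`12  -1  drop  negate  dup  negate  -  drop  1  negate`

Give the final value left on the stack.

12     -> [12]
-1     -> [12, -1]
drop   -> [12]
negate -> [-12]
dup    -> [-12, -12]
negate -> [-12, 12]
-      -> [-24]
drop   -> []
1      -> [1]
negate -> [-1]

-1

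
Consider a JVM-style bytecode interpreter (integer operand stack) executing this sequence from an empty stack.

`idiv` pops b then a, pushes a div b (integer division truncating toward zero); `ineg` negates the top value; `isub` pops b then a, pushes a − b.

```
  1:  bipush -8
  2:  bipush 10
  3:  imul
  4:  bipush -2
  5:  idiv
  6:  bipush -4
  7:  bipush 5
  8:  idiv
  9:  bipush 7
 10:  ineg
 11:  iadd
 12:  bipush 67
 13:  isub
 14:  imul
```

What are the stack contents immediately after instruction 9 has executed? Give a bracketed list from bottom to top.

[40, 0, 7]

bipush -8  -8
bipush 10  -8 10
imul       -80
bipush -2  -80 -2
idiv       40
bipush -4  40 -4
bipush 5   40 -4 5
idiv       40 0
bipush 7   40 0 7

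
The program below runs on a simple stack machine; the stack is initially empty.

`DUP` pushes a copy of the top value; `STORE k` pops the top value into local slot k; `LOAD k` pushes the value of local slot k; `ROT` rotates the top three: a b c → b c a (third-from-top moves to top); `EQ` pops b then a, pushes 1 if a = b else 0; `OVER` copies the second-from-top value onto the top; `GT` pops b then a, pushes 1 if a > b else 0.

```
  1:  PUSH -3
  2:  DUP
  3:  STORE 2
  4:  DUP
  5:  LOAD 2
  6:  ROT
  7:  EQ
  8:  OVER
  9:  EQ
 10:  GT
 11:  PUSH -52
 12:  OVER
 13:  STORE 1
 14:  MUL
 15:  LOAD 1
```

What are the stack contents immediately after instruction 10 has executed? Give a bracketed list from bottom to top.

PUSH -3 : -3
DUP     : -3 -3
STORE 2 : -3
DUP     : -3 -3
LOAD 2  : -3 -3 -3
ROT     : -3 -3 -3
EQ      : -3 1
OVER    : -3 1 -3
EQ      : -3 0
GT      : 0

[0]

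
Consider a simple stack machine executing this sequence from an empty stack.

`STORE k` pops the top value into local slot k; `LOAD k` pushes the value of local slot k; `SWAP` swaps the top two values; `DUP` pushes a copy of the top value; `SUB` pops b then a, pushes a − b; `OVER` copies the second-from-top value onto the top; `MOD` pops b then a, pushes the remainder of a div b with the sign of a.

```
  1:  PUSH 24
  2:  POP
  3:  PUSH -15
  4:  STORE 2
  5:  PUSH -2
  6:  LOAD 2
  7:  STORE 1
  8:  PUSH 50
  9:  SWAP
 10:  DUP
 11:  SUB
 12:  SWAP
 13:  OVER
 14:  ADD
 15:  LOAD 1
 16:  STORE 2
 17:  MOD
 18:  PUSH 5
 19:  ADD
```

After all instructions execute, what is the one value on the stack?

PUSH 24  -> 24
POP      -> (empty)
PUSH -15 -> -15
STORE 2  -> (empty)
PUSH -2  -> -2
LOAD 2   -> -2 -15
STORE 1  -> -2
PUSH 50  -> -2 50
SWAP     -> 50 -2
DUP      -> 50 -2 -2
SUB      -> 50 0
SWAP     -> 0 50
OVER     -> 0 50 0
ADD      -> 0 50
LOAD 1   -> 0 50 -15
STORE 2  -> 0 50
MOD      -> 0
PUSH 5   -> 0 5
ADD      -> 5

5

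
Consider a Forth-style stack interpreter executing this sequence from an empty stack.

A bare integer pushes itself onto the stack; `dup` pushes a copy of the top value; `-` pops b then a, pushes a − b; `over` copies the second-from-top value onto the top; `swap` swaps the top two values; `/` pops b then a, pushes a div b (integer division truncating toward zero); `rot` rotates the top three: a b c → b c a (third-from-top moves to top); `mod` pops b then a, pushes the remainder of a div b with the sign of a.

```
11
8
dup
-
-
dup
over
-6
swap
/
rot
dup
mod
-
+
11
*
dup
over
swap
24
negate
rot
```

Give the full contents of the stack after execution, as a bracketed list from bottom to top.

[121, 121, -24, 121]

11     : 11
8      : 11 8
dup    : 11 8 8
-      : 11 0
-      : 11
dup    : 11 11
over   : 11 11 11
-6     : 11 11 11 -6
swap   : 11 11 -6 11
/      : 11 11 0
rot    : 11 0 11
dup    : 11 0 11 11
mod    : 11 0 0
-      : 11 0
+      : 11
11     : 11 11
*      : 121
dup    : 121 121
over   : 121 121 121
swap   : 121 121 121
24     : 121 121 121 24
negate : 121 121 121 -24
rot    : 121 121 -24 121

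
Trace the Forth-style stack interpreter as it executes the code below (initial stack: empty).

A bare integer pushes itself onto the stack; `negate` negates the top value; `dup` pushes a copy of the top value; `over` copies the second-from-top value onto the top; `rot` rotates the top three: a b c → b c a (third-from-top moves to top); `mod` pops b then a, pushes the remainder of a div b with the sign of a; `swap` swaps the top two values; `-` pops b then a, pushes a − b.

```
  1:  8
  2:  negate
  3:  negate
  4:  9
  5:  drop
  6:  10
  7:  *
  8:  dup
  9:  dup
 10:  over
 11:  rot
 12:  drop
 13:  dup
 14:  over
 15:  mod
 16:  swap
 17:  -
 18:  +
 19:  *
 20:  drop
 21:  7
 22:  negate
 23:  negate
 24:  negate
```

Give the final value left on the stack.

-7

8      : [8]
negate : [-8]
negate : [8]
9      : [8, 9]
drop   : [8]
10     : [8, 10]
*      : [80]
dup    : [80, 80]
dup    : [80, 80, 80]
over   : [80, 80, 80, 80]
rot    : [80, 80, 80, 80]
drop   : [80, 80, 80]
dup    : [80, 80, 80, 80]
over   : [80, 80, 80, 80, 80]
mod    : [80, 80, 80, 0]
swap   : [80, 80, 0, 80]
-      : [80, 80, -80]
+      : [80, 0]
*      : [0]
drop   : []
7      : [7]
negate : [-7]
negate : [7]
negate : [-7]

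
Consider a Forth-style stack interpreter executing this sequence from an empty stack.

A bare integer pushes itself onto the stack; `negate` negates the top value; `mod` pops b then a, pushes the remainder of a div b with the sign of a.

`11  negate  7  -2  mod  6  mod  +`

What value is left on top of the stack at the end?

11     -> [11]
negate -> [-11]
7      -> [-11, 7]
-2     -> [-11, 7, -2]
mod    -> [-11, 1]
6      -> [-11, 1, 6]
mod    -> [-11, 1]
+      -> [-10]

-10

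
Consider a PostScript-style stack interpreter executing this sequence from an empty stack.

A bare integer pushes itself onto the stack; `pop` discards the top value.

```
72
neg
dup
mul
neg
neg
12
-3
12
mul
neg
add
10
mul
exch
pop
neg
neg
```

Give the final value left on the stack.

72   : 72
neg  : -72
dup  : -72 -72
mul  : 5184
neg  : -5184
neg  : 5184
12   : 5184 12
-3   : 5184 12 -3
12   : 5184 12 -3 12
mul  : 5184 12 -36
neg  : 5184 12 36
add  : 5184 48
10   : 5184 48 10
mul  : 5184 480
exch : 480 5184
pop  : 480
neg  : -480
neg  : 480

480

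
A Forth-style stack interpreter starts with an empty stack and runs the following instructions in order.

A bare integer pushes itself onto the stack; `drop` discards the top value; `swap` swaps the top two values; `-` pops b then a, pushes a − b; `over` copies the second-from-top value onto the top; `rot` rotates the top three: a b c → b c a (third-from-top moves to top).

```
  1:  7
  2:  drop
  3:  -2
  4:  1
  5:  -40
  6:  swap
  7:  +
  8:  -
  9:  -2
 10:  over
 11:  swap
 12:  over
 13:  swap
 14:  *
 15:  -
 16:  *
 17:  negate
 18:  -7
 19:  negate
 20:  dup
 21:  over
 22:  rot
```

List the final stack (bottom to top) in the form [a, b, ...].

7      : 7
drop   : (empty)
-2     : -2
1      : -2 1
-40    : -2 1 -40
swap   : -2 -40 1
+      : -2 -39
-      : 37
-2     : 37 -2
over   : 37 -2 37
swap   : 37 37 -2
over   : 37 37 -2 37
swap   : 37 37 37 -2
*      : 37 37 -74
-      : 37 111
*      : 4107
negate : -4107
-7     : -4107 -7
negate : -4107 7
dup    : -4107 7 7
over   : -4107 7 7 7
rot    : -4107 7 7 7

[-4107, 7, 7, 7]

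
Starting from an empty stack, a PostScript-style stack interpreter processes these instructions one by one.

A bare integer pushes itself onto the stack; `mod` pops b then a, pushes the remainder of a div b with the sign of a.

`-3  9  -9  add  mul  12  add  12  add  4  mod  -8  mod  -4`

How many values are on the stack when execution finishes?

-3   -3
9    -3 9
-9   -3 9 -9
add  -3 0
mul  0
12   0 12
add  12
12   12 12
add  24
4    24 4
mod  0
-8   0 -8
mod  0
-4   0 -4

2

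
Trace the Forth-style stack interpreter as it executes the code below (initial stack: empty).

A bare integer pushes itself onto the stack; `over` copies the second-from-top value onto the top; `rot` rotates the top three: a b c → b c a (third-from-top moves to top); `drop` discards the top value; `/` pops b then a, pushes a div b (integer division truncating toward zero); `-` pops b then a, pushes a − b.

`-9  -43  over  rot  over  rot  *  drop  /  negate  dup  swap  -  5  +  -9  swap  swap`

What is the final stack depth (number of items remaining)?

2

-9     : [-9]
-43    : [-9, -43]
over   : [-9, -43, -9]
rot    : [-43, -9, -9]
over   : [-43, -9, -9, -9]
rot    : [-43, -9, -9, -9]
*      : [-43, -9, 81]
drop   : [-43, -9]
/      : [4]
negate : [-4]
dup    : [-4, -4]
swap   : [-4, -4]
-      : [0]
5      : [0, 5]
+      : [5]
-9     : [5, -9]
swap   : [-9, 5]
swap   : [5, -9]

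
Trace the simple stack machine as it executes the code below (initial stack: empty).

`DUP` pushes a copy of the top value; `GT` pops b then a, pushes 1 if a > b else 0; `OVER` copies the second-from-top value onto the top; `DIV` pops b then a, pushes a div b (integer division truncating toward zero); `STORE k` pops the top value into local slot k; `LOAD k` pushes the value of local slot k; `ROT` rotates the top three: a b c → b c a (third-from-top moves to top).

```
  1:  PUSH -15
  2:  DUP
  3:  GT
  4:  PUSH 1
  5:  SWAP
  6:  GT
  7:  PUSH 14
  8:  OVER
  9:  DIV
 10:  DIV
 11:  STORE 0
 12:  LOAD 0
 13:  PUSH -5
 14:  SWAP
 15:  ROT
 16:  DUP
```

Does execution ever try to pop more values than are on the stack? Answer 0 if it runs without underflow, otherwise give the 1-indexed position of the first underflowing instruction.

PUSH -15 : -15
DUP      : -15 -15
GT       : 0
PUSH 1   : 0 1
SWAP     : 1 0
GT       : 1
PUSH 14  : 1 14
OVER     : 1 14 1
DIV      : 1 14
DIV      : 0
STORE 0  : (empty)
LOAD 0   : 0
PUSH -5  : 0 -5
SWAP     : -5 0
ROT  — needs 3 operands, stack has 2 → underflow

15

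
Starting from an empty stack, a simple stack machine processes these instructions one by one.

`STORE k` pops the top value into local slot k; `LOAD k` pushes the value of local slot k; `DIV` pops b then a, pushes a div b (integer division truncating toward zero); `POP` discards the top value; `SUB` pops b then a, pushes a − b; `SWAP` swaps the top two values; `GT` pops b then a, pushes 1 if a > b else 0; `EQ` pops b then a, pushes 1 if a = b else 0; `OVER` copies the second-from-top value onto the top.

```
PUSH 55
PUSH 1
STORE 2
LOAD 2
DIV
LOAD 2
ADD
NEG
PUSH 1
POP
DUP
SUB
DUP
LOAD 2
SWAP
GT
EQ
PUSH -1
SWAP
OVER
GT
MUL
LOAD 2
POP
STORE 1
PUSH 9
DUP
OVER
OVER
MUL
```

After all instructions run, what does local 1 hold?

PUSH 55 → [55]
PUSH 1  → [55, 1]
STORE 2 → [55]
LOAD 2  → [55, 1]
DIV     → [55]
LOAD 2  → [55, 1]
ADD     → [56]
NEG     → [-56]
PUSH 1  → [-56, 1]
POP     → [-56]
DUP     → [-56, -56]
SUB     → [0]
DUP     → [0, 0]
LOAD 2  → [0, 0, 1]
SWAP    → [0, 1, 0]
GT      → [0, 1]
EQ      → [0]
PUSH -1 → [0, -1]
SWAP    → [-1, 0]
OVER    → [-1, 0, -1]
GT      → [-1, 1]
MUL     → [-1]
LOAD 2  → [-1, 1]
POP     → [-1]
STORE 1 → []
PUSH 9  → [9]
DUP     → [9, 9]
OVER    → [9, 9, 9]
OVER    → [9, 9, 9, 9]
MUL     → [9, 9, 81]

-1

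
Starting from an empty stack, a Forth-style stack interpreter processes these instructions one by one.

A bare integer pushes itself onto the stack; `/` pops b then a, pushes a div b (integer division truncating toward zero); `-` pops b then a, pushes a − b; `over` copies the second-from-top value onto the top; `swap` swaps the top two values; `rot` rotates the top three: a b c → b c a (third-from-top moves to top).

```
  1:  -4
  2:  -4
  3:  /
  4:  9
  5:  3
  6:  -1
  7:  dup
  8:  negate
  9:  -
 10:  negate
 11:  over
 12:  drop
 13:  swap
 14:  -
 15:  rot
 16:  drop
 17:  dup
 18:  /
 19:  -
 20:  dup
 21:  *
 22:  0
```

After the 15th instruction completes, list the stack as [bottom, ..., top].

[9, -1, 1]

-4     : [-4]
-4     : [-4, -4]
/      : [1]
9      : [1, 9]
3      : [1, 9, 3]
-1     : [1, 9, 3, -1]
dup    : [1, 9, 3, -1, -1]
negate : [1, 9, 3, -1, 1]
-      : [1, 9, 3, -2]
negate : [1, 9, 3, 2]
over   : [1, 9, 3, 2, 3]
drop   : [1, 9, 3, 2]
swap   : [1, 9, 2, 3]
-      : [1, 9, -1]
rot    : [9, -1, 1]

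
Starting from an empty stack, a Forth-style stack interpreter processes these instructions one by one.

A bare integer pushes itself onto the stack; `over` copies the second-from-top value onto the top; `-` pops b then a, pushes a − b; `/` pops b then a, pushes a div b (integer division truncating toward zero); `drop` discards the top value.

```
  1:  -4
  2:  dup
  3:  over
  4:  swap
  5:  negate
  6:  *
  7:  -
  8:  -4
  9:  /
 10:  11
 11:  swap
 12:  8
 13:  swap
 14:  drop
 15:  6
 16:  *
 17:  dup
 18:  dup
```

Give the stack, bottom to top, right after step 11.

-4     -> -4
dup    -> -4 -4
over   -> -4 -4 -4
swap   -> -4 -4 -4
negate -> -4 -4 4
*      -> -4 -16
-      -> 12
-4     -> 12 -4
/      -> -3
11     -> -3 11
swap   -> 11 -3

[11, -3]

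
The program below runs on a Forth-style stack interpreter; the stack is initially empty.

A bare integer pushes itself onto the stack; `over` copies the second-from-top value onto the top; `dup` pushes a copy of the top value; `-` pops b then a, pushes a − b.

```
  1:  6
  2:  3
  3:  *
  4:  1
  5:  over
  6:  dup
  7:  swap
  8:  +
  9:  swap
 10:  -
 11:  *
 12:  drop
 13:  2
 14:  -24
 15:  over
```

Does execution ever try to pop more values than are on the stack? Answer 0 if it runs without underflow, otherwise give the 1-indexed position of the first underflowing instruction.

6     6
3     6 3
*     18
1     18 1
over  18 1 18
dup   18 1 18 18
swap  18 1 18 18
+     18 1 36
swap  18 36 1
-     18 35
*     630
drop  (empty)
2     2
-24   2 -24
over  2 -24 2

0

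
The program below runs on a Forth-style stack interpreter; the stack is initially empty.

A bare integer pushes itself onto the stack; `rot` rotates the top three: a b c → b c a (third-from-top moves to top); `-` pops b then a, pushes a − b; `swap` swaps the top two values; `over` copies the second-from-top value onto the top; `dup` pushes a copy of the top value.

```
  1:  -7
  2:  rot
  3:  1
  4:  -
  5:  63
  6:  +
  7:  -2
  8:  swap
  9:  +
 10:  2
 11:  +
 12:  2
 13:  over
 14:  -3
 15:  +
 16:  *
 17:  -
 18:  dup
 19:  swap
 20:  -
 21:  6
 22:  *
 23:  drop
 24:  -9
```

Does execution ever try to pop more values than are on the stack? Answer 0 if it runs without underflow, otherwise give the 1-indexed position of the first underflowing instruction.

-7 : [-7]
rot  — needs 3 operands, stack has 1 → underflow

2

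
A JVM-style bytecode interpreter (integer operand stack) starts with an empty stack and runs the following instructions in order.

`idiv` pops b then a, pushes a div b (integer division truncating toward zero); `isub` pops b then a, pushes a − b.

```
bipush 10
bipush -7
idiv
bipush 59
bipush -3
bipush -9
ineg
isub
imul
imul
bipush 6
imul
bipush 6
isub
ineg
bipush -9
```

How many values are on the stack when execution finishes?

bipush 10  [10]
bipush -7  [10, -7]
idiv       [-1]
bipush 59  [-1, 59]
bipush -3  [-1, 59, -3]
bipush -9  [-1, 59, -3, -9]
ineg       [-1, 59, -3, 9]
isub       [-1, 59, -12]
imul       [-1, -708]
imul       [708]
bipush 6   [708, 6]
imul       [4248]
bipush 6   [4248, 6]
isub       [4242]
ineg       [-4242]
bipush -9  [-4242, -9]

2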